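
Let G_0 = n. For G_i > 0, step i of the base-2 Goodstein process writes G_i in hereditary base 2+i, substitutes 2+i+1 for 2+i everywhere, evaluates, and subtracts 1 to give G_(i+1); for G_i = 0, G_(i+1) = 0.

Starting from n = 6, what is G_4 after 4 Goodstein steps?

46655

G_0=6  [base 2] 2^2 + 2  →[2↦3]→  3^3 + 3 = 30  −1 ⇒ G_1=29
G_1=29  [base 3] 3^3 + 2  →[3↦4]→  4^4 + 2 = 258  −1 ⇒ G_2=257
G_2=257  [base 4] 4^4 + 1  →[4↦5]→  5^5 + 1 = 3126  −1 ⇒ G_3=3125
G_3=3125  [base 5] 5^5  →[5↦6]→  6^6 = 46656  −1 ⇒ G_4=46655
G_4=46655  [base 6] 5·6^5 + 5·6^4 + 5·6^3 + 5·6^2 + 5·6 + 5  →[6↦7]→  5·7^5 + 5·7^4 + 5·7^3 + 5·7^2 + 5·7 + 5 = 98040  −1 ⇒ G_5=98039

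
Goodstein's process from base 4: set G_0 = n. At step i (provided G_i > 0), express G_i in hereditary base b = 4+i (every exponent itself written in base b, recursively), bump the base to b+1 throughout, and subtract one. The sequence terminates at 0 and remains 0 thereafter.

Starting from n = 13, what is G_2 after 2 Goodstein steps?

(0) 13|_4 = 3·4 + 1 ↦ 3·5 + 1|_5 = 16 ⇒ 15
(1) 15|_5 = 3·5 ↦ 3·6|_6 = 18 ⇒ 17
(2) 17|_6 = 2·6 + 5 ↦ 2·7 + 5|_7 = 19 ⇒ 18

17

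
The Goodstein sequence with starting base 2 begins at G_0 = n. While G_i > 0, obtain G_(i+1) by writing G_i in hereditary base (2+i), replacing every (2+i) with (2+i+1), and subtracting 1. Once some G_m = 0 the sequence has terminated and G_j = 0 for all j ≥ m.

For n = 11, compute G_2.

1027

step 0: 11 = 2^(2 + 1) + 2 + 1; sub 3 for 2: 3^(3 + 1) + 3 + 1; = 85; G_1 = 85−1 = 84
step 1: 84 = 3^(3 + 1) + 3; sub 4 for 3: 4^(4 + 1) + 4; = 1028; G_2 = 1028−1 = 1027
step 2: 1027 = 4^(4 + 1) + 3; sub 5 for 4: 5^(5 + 1) + 3; = 15628; G_3 = 15628−1 = 15627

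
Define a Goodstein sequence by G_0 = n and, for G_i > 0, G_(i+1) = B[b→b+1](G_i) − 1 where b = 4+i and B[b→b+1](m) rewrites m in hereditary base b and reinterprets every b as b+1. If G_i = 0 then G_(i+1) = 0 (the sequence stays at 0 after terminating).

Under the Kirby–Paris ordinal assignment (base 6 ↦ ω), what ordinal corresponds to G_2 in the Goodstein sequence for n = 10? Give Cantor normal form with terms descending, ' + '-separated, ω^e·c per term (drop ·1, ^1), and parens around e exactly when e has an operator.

ω·2

base 4: 10 = 2·4 + 2; at 5: 2·5 + 2 = 12; next = 11
base 5: 11 = 2·5 + 1; at 6: 2·6 + 1 = 13; next = 12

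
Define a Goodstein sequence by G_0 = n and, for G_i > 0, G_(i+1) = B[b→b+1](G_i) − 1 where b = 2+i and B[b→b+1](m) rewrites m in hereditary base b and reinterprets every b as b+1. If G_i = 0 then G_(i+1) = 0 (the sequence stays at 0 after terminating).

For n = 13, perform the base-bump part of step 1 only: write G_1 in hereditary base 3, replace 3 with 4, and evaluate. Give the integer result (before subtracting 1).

1280

13 —HB2→ 2^(2 + 1) + 2^2 + 1 —bump→ 3^(3 + 1) + 3^3 + 1 = 109 —(−1)→ 108
108 —HB3→ 3^(3 + 1) + 3^3 —bump→ 4^(4 + 1) + 4^4 = 1280 —(−1)→ 1279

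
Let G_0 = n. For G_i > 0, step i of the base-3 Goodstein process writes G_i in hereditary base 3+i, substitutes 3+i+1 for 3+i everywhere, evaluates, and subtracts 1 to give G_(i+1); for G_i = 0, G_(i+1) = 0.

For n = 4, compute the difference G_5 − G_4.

G_0=4  [base 3] 3 + 1  →[3↦4]→  4 + 1 = 5  −1 ⇒ G_1=4
G_1=4  [base 4] 4  →[4↦5]→  5 = 5  −1 ⇒ G_2=4
G_2=4  [base 5] 4  →[5↦6]→  4 = 4  −1 ⇒ G_3=3
G_3=3  [base 6] 3  →[6↦7]→  3 = 3  −1 ⇒ G_4=2
G_4=2  [base 7] 2  →[7↦8]→  2 = 2  −1 ⇒ G_5=1

-1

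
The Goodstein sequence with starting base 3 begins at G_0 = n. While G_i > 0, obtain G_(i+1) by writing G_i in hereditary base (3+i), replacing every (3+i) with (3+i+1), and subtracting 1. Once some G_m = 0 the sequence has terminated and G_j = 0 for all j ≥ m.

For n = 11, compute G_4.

39

step 0: 11 = 3^2 + 2; sub 4 for 3: 4^2 + 2; = 18; G_1 = 18−1 = 17
step 1: 17 = 4^2 + 1; sub 5 for 4: 5^2 + 1; = 26; G_2 = 26−1 = 25
step 2: 25 = 5^2; sub 6 for 5: 6^2; = 36; G_3 = 36−1 = 35
step 3: 35 = 5·6 + 5; sub 7 for 6: 5·7 + 5; = 40; G_4 = 40−1 = 39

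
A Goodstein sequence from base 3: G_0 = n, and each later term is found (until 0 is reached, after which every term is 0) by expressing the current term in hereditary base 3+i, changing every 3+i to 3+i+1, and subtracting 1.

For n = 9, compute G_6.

9 —HB3→ 3^2 —bump→ 4^2 = 16 —(−1)→ 15
15 —HB4→ 3·4 + 3 —bump→ 3·5 + 3 = 18 —(−1)→ 17
17 —HB5→ 3·5 + 2 —bump→ 3·6 + 2 = 20 —(−1)→ 19
19 —HB6→ 3·6 + 1 —bump→ 3·7 + 1 = 22 —(−1)→ 21
21 —HB7→ 3·7 —bump→ 3·8 = 24 —(−1)→ 23
23 —HB8→ 2·8 + 7 —bump→ 2·9 + 7 = 25 —(−1)→ 24
24 —HB9→ 2·9 + 6 —bump→ 2·10 + 6 = 26 —(−1)→ 25

24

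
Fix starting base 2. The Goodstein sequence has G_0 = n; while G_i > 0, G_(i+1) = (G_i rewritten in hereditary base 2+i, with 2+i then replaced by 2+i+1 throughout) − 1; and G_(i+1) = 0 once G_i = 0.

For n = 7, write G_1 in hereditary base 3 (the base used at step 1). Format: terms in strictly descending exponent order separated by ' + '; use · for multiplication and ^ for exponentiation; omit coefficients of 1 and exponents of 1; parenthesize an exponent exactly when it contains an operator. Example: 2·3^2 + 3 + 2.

(0) 7|_2 = 2^2 + 2 + 1 ↦ 3^3 + 3 + 1|_3 = 31 ⇒ 30
(1) 30|_3 = 3^3 + 3 ↦ 4^4 + 4|_4 = 260 ⇒ 259

3^3 + 3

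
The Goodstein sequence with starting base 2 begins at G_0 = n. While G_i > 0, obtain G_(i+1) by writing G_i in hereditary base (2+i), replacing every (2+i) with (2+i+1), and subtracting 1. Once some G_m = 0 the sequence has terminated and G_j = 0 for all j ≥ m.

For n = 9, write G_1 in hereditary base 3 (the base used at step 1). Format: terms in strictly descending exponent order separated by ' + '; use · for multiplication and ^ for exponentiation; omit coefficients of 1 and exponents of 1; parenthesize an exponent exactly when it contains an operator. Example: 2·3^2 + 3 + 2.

3^(3 + 1)

[0] 9 ≡ 2^(2 + 1) + 1 (base 2). Lift 3: 82. −1: 81.
[1] 81 ≡ 3^(3 + 1) (base 3). Lift 4: 1024. −1: 1023.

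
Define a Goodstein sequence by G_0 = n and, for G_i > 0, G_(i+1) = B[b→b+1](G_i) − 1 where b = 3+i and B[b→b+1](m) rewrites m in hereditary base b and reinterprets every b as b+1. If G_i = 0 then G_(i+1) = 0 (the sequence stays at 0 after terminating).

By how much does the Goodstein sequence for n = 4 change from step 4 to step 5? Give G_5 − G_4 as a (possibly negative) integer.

[0] 4 ≡ 3 + 1 (base 3). Lift 4: 5. −1: 4.
[1] 4 ≡ 4 (base 4). Lift 5: 5. −1: 4.
[2] 4 ≡ 4 (base 5). Lift 6: 4. −1: 3.
[3] 3 ≡ 3 (base 6). Lift 7: 3. −1: 2.
[4] 2 ≡ 2 (base 7). Lift 8: 2. −1: 1.

-1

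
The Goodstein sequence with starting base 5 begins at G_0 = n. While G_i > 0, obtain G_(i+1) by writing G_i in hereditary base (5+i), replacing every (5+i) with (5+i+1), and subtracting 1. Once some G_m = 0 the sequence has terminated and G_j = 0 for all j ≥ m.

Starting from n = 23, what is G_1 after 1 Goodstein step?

26

G_0=23  [base 5] 4·5 + 3  →[5↦6]→  4·6 + 3 = 27  −1 ⇒ G_1=26
G_1=26  [base 6] 4·6 + 2  →[6↦7]→  4·7 + 2 = 30  −1 ⇒ G_2=29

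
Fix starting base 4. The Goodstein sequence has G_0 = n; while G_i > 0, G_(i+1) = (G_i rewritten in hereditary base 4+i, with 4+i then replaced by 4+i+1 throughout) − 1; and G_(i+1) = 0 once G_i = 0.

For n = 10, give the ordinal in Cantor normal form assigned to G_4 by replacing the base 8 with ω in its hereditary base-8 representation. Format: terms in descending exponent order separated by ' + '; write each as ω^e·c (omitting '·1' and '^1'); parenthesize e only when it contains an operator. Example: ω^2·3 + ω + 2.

ω + 5

G_0=10  [base 4] 2·4 + 2  →[4↦5]→  2·5 + 2 = 12  −1 ⇒ G_1=11
G_1=11  [base 5] 2·5 + 1  →[5↦6]→  2·6 + 1 = 13  −1 ⇒ G_2=12
G_2=12  [base 6] 2·6  →[6↦7]→  2·7 = 14  −1 ⇒ G_3=13
G_3=13  [base 7] 7 + 6  →[7↦8]→  8 + 6 = 14  −1 ⇒ G_4=13
G_4=13  [base 8] 8 + 5  →[8↦9]→  9 + 5 = 14  −1 ⇒ G_5=13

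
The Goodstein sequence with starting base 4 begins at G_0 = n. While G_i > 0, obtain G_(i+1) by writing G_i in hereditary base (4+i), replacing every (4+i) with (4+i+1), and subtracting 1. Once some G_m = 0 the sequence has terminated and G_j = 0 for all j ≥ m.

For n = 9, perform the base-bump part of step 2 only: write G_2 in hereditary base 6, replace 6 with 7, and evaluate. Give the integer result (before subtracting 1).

12

[0] 9 ≡ 2·4 + 1 (base 4). Lift 5: 11. −1: 10.
[1] 10 ≡ 2·5 (base 5). Lift 6: 12. −1: 11.
[2] 11 ≡ 6 + 5 (base 6). Lift 7: 12. −1: 11.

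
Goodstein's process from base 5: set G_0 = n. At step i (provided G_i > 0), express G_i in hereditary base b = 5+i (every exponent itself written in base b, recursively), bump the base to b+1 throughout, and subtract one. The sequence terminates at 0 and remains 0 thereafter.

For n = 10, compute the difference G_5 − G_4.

10 —HB5→ 2·5 —bump→ 2·6 = 12 —(−1)→ 11
11 —HB6→ 6 + 5 —bump→ 7 + 5 = 12 —(−1)→ 11
11 —HB7→ 7 + 4 —bump→ 8 + 4 = 12 —(−1)→ 11
11 —HB8→ 8 + 3 —bump→ 9 + 3 = 12 —(−1)→ 11
11 —HB9→ 9 + 2 —bump→ 10 + 2 = 12 —(−1)→ 11

0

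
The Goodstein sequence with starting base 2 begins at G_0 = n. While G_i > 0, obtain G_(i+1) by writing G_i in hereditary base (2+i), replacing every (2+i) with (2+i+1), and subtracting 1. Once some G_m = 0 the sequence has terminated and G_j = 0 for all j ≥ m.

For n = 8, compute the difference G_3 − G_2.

5757

i=0: 8 = 2^(2 + 1) (b=2); 2→3: 3^(3 + 1) = 81; 81−1 = 80
i=1: 80 = 2·3^3 + 2·3^2 + 2·3 + 2 (b=3); 3→4: 2·4^4 + 2·4^2 + 2·4 + 2 = 554; 554−1 = 553
i=2: 553 = 2·4^4 + 2·4^2 + 2·4 + 1 (b=4); 4→5: 2·5^5 + 2·5^2 + 2·5 + 1 = 6311; 6311−1 = 6310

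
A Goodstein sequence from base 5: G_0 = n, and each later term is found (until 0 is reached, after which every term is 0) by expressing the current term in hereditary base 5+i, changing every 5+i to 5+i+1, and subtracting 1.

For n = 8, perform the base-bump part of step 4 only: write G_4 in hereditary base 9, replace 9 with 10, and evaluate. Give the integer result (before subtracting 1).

base 5: 8 = 5 + 3; at 6: 6 + 3 = 9; next = 8
base 6: 8 = 6 + 2; at 7: 7 + 2 = 9; next = 8
base 7: 8 = 7 + 1; at 8: 8 + 1 = 9; next = 8
base 8: 8 = 8; at 9: 9 = 9; next = 8
base 9: 8 = 8; at 10: 8 = 8; next = 7

8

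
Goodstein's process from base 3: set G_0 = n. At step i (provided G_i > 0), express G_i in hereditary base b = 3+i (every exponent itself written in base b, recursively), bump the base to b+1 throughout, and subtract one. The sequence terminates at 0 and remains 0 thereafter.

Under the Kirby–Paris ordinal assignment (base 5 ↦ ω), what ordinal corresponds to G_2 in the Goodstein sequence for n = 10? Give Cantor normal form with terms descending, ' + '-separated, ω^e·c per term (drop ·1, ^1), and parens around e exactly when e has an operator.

ω·4 + 4

G_0=10  [base 3] 3^2 + 1  →[3↦4]→  4^2 + 1 = 17  −1 ⇒ G_1=16
G_1=16  [base 4] 4^2  →[4↦5]→  5^2 = 25  −1 ⇒ G_2=24
G_2=24  [base 5] 4·5 + 4  →[5↦6]→  4·6 + 4 = 28  −1 ⇒ G_3=27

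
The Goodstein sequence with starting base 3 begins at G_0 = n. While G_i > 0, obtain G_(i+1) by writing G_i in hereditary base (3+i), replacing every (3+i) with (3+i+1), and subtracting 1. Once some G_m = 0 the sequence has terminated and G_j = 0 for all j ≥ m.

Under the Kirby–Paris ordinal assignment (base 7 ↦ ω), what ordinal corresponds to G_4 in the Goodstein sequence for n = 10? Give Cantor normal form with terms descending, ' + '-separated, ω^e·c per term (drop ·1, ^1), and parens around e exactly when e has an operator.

(0) 10|_3 = 3^2 + 1 ↦ 4^2 + 1|_4 = 17 ⇒ 16
(1) 16|_4 = 4^2 ↦ 5^2|_5 = 25 ⇒ 24
(2) 24|_5 = 4·5 + 4 ↦ 4·6 + 4|_6 = 28 ⇒ 27
(3) 27|_6 = 4·6 + 3 ↦ 4·7 + 3|_7 = 31 ⇒ 30
(4) 30|_7 = 4·7 + 2 ↦ 4·8 + 2|_8 = 34 ⇒ 33

ω·4 + 2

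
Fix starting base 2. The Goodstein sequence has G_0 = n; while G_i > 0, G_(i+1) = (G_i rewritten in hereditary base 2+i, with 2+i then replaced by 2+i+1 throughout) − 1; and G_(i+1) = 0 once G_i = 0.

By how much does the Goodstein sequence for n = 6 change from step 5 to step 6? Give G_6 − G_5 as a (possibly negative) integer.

89204

G_0=6  [base 2] 2^2 + 2  →[2↦3]→  3^3 + 3 = 30  −1 ⇒ G_1=29
G_1=29  [base 3] 3^3 + 2  →[3↦4]→  4^4 + 2 = 258  −1 ⇒ G_2=257
G_2=257  [base 4] 4^4 + 1  →[4↦5]→  5^5 + 1 = 3126  −1 ⇒ G_3=3125
G_3=3125  [base 5] 5^5  →[5↦6]→  6^6 = 46656  −1 ⇒ G_4=46655
G_4=46655  [base 6] 5·6^5 + 5·6^4 + 5·6^3 + 5·6^2 + 5·6 + 5  →[6↦7]→  5·7^5 + 5·7^4 + 5·7^3 + 5·7^2 + 5·7 + 5 = 98040  −1 ⇒ G_5=98039
G_5=98039  [base 7] 5·7^5 + 5·7^4 + 5·7^3 + 5·7^2 + 5·7 + 4  →[7↦8]→  5·8^5 + 5·8^4 + 5·8^3 + 5·8^2 + 5·8 + 4 = 187244  −1 ⇒ G_6=187243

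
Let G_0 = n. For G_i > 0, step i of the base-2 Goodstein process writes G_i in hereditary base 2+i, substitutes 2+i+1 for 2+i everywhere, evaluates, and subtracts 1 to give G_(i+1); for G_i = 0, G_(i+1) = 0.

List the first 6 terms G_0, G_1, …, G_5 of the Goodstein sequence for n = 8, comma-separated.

(0) 8|_2 = 2^(2 + 1) ↦ 3^(3 + 1)|_3 = 81 ⇒ 80
(1) 80|_3 = 2·3^3 + 2·3^2 + 2·3 + 2 ↦ 2·4^4 + 2·4^2 + 2·4 + 2|_4 = 554 ⇒ 553
(2) 553|_4 = 2·4^4 + 2·4^2 + 2·4 + 1 ↦ 2·5^5 + 2·5^2 + 2·5 + 1|_5 = 6311 ⇒ 6310
(3) 6310|_5 = 2·5^5 + 2·5^2 + 2·5 ↦ 2·6^6 + 2·6^2 + 2·6|_6 = 93396 ⇒ 93395
(4) 93395|_6 = 2·6^6 + 2·6^2 + 6 + 5 ↦ 2·7^7 + 2·7^2 + 7 + 5|_7 = 1647196 ⇒ 1647195

8, 80, 553, 6310, 93395, 1647195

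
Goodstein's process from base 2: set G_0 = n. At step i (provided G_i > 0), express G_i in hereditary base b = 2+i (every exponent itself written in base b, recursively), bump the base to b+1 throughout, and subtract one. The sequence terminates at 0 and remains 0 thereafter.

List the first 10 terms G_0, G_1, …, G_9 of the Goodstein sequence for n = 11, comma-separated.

step 0: 11 = 2^(2 + 1) + 2 + 1; sub 3 for 2: 3^(3 + 1) + 3 + 1; = 85; G_1 = 85−1 = 84
step 1: 84 = 3^(3 + 1) + 3; sub 4 for 3: 4^(4 + 1) + 4; = 1028; G_2 = 1028−1 = 1027
step 2: 1027 = 4^(4 + 1) + 3; sub 5 for 4: 5^(5 + 1) + 3; = 15628; G_3 = 15628−1 = 15627
step 3: 15627 = 5^(5 + 1) + 2; sub 6 for 5: 6^(6 + 1) + 2; = 279938; G_4 = 279938−1 = 279937
step 4: 279937 = 6^(6 + 1) + 1; sub 7 for 6: 7^(7 + 1) + 1; = 5764802; G_5 = 5764802−1 = 5764801
step 5: 5764801 = 7^(7 + 1); sub 8 for 7: 8^(8 + 1); = 134217728; G_6 = 134217728−1 = 134217727
step 6: 134217727 = 7·8^8 + 7·8^7 + 7·8^6 + 7·8^5 + 7·8^4 + 7·8^3 + 7·8^2 + 7·8 + 7; sub 9 for 8: 7·9^9 + 7·9^7 + 7·9^6 + 7·9^5 + 7·9^4 + 7·9^3 + 7·9^2 + 7·9 + 7; = 2749609303; G_7 = 2749609303−1 = 2749609302
step 7: 2749609302 = 7·9^9 + 7·9^7 + 7·9^6 + 7·9^5 + 7·9^4 + 7·9^3 + 7·9^2 + 7·9 + 6; sub 10 for 9: 7·10^10 + 7·10^7 + 7·10^6 + 7·10^5 + 7·10^4 + 7·10^3 + 7·10^2 + 7·10 + 6; = 70077777776; G_8 = 70077777776−1 = 70077777775
step 8: 70077777775 = 7·10^10 + 7·10^7 + 7·10^6 + 7·10^5 + 7·10^4 + 7·10^3 + 7·10^2 + 7·10 + 5; sub 11 for 10: 7·11^11 + 7·11^7 + 7·11^6 + 7·11^5 + 7·11^4 + 7·11^3 + 7·11^2 + 7·11 + 5; = 1997331745491; G_9 = 1997331745491−1 = 1997331745490

11, 84, 1027, 15627, 279937, 5764801, 134217727, 2749609302, 70077777775, 1997331745490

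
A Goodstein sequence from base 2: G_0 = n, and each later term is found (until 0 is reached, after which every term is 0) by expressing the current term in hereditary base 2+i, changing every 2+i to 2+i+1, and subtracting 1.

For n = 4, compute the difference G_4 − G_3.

23

(0) 4|_2 = 2^2 ↦ 3^3|_3 = 27 ⇒ 26
(1) 26|_3 = 2·3^2 + 2·3 + 2 ↦ 2·4^2 + 2·4 + 2|_4 = 42 ⇒ 41
(2) 41|_4 = 2·4^2 + 2·4 + 1 ↦ 2·5^2 + 2·5 + 1|_5 = 61 ⇒ 60
(3) 60|_5 = 2·5^2 + 2·5 ↦ 2·6^2 + 2·6|_6 = 84 ⇒ 83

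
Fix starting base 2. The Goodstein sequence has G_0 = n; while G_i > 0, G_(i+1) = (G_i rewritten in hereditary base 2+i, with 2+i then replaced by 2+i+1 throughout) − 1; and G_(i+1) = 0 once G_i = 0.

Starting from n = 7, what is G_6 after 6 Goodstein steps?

16777215

G_0 = 7. HB_2(7) = 2^2 + 2 + 1. Bump = 31. G_1 = 30.
G_1 = 30. HB_3(30) = 3^3 + 3. Bump = 260. G_2 = 259.
G_2 = 259. HB_4(259) = 4^4 + 3. Bump = 3128. G_3 = 3127.
G_3 = 3127. HB_5(3127) = 5^5 + 2. Bump = 46658. G_4 = 46657.
G_4 = 46657. HB_6(46657) = 6^6 + 1. Bump = 823544. G_5 = 823543.
G_5 = 823543. HB_7(823543) = 7^7. Bump = 16777216. G_6 = 16777215.
G_6 = 16777215. HB_8(16777215) = 7·8^7 + 7·8^6 + 7·8^5 + 7·8^4 + 7·8^3 + 7·8^2 + 7·8 + 7. Bump = 37665880. G_7 = 37665879.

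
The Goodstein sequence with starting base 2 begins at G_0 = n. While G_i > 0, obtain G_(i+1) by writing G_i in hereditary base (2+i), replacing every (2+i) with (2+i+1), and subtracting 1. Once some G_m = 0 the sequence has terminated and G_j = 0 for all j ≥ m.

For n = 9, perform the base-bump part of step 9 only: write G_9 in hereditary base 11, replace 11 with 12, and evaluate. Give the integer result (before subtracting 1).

(0) 9|_2 = 2^(2 + 1) + 1 ↦ 3^(3 + 1) + 1|_3 = 82 ⇒ 81
(1) 81|_3 = 3^(3 + 1) ↦ 4^(4 + 1)|_4 = 1024 ⇒ 1023
(2) 1023|_4 = 3·4^4 + 3·4^3 + 3·4^2 + 3·4 + 3 ↦ 3·5^5 + 3·5^3 + 3·5^2 + 3·5 + 3|_5 = 9843 ⇒ 9842
(3) 9842|_5 = 3·5^5 + 3·5^3 + 3·5^2 + 3·5 + 2 ↦ 3·6^6 + 3·6^3 + 3·6^2 + 3·6 + 2|_6 = 140744 ⇒ 140743
(4) 140743|_6 = 3·6^6 + 3·6^3 + 3·6^2 + 3·6 + 1 ↦ 3·7^7 + 3·7^3 + 3·7^2 + 3·7 + 1|_7 = 2471827 ⇒ 2471826
(5) 2471826|_7 = 3·7^7 + 3·7^3 + 3·7^2 + 3·7 ↦ 3·8^8 + 3·8^3 + 3·8^2 + 3·8|_8 = 50333400 ⇒ 50333399
(6) 50333399|_8 = 3·8^8 + 3·8^3 + 3·8^2 + 2·8 + 7 ↦ 3·9^9 + 3·9^3 + 3·9^2 + 2·9 + 7|_9 = 1162263922 ⇒ 1162263921
(7) 1162263921|_9 = 3·9^9 + 3·9^3 + 3·9^2 + 2·9 + 6 ↦ 3·10^10 + 3·10^3 + 3·10^2 + 2·10 + 6|_10 = 30000003326 ⇒ 30000003325
(8) 30000003325|_10 = 3·10^10 + 3·10^3 + 3·10^2 + 2·10 + 5 ↦ 3·11^11 + 3·11^3 + 3·11^2 + 2·11 + 5|_11 = 855935016216 ⇒ 855935016215

26748301350412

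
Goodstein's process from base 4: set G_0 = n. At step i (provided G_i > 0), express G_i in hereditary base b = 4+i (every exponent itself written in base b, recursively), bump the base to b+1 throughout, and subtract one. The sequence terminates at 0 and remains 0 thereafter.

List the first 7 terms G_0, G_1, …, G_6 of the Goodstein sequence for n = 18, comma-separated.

18, 26, 36, 48, 53, 58, 63

(0) 18|_4 = 4^2 + 2 ↦ 5^2 + 2|_5 = 27 ⇒ 26
(1) 26|_5 = 5^2 + 1 ↦ 6^2 + 1|_6 = 37 ⇒ 36
(2) 36|_6 = 6^2 ↦ 7^2|_7 = 49 ⇒ 48
(3) 48|_7 = 6·7 + 6 ↦ 6·8 + 6|_8 = 54 ⇒ 53
(4) 53|_8 = 6·8 + 5 ↦ 6·9 + 5|_9 = 59 ⇒ 58
(5) 58|_9 = 6·9 + 4 ↦ 6·10 + 4|_10 = 64 ⇒ 63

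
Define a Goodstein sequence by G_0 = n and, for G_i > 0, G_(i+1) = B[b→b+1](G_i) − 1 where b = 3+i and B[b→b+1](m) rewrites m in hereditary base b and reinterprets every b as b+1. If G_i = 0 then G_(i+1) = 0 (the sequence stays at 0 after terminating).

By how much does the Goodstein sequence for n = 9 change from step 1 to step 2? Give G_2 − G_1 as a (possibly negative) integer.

2

G_0=9  [base 3] 3^2  →[3↦4]→  4^2 = 16  −1 ⇒ G_1=15
G_1=15  [base 4] 3·4 + 3  →[4↦5]→  3·5 + 3 = 18  −1 ⇒ G_2=17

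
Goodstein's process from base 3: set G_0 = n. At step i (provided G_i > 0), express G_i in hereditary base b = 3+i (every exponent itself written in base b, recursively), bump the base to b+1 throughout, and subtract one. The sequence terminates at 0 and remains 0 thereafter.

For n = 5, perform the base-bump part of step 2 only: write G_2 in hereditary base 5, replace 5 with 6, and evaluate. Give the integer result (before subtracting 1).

6

(0) 5|_3 = 3 + 2 ↦ 4 + 2|_4 = 6 ⇒ 5
(1) 5|_4 = 4 + 1 ↦ 5 + 1|_5 = 6 ⇒ 5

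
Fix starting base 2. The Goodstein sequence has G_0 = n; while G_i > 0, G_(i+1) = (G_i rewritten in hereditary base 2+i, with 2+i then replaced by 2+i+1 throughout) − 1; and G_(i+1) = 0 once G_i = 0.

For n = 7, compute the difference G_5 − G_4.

776886

(0) 7|_2 = 2^2 + 2 + 1 ↦ 3^3 + 3 + 1|_3 = 31 ⇒ 30
(1) 30|_3 = 3^3 + 3 ↦ 4^4 + 4|_4 = 260 ⇒ 259
(2) 259|_4 = 4^4 + 3 ↦ 5^5 + 3|_5 = 3128 ⇒ 3127
(3) 3127|_5 = 5^5 + 2 ↦ 6^6 + 2|_6 = 46658 ⇒ 46657
(4) 46657|_6 = 6^6 + 1 ↦ 7^7 + 1|_7 = 823544 ⇒ 823543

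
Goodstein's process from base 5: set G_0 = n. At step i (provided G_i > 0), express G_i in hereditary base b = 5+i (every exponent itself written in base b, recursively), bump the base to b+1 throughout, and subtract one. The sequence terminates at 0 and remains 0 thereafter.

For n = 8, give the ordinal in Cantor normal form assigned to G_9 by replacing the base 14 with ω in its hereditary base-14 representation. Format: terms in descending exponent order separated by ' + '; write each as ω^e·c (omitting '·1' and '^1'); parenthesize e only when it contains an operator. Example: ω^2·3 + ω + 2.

G_0 = 8. HB_5(8) = 5 + 3. Bump = 9. G_1 = 8.
G_1 = 8. HB_6(8) = 6 + 2. Bump = 9. G_2 = 8.
G_2 = 8. HB_7(8) = 7 + 1. Bump = 9. G_3 = 8.
G_3 = 8. HB_8(8) = 8. Bump = 9. G_4 = 8.
G_4 = 8. HB_9(8) = 8. Bump = 8. G_5 = 7.
G_5 = 7. HB_10(7) = 7. Bump = 7. G_6 = 6.
G_6 = 6. HB_11(6) = 6. Bump = 6. G_7 = 5.
G_7 = 5. HB_12(5) = 5. Bump = 5. G_8 = 4.
G_8 = 4. HB_13(4) = 4. Bump = 4. G_9 = 3.

3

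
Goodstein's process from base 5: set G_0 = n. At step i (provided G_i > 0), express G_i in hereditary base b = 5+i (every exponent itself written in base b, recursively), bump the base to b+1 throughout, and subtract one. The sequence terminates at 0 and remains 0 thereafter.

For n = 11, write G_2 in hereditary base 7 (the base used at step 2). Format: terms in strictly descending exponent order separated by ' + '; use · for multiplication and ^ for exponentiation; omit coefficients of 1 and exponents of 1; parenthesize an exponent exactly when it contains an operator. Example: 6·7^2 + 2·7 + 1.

G_0 = 11. HB_5(11) = 2·5 + 1. Bump = 13. G_1 = 12.
G_1 = 12. HB_6(12) = 2·6. Bump = 14. G_2 = 13.
G_2 = 13. HB_7(13) = 7 + 6. Bump = 14. G_3 = 13.

7 + 6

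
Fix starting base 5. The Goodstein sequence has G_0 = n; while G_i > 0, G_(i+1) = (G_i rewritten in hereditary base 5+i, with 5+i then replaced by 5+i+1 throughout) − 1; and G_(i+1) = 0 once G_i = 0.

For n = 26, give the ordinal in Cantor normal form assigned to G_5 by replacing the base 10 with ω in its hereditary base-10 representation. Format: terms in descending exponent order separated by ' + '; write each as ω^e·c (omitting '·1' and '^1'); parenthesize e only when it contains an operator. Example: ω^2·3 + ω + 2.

step 0: 26 = 5^2 + 1; sub 6 for 5: 6^2 + 1; = 37; G_1 = 37−1 = 36
step 1: 36 = 6^2; sub 7 for 6: 7^2; = 49; G_2 = 49−1 = 48
step 2: 48 = 6·7 + 6; sub 8 for 7: 6·8 + 6; = 54; G_3 = 54−1 = 53
step 3: 53 = 6·8 + 5; sub 9 for 8: 6·9 + 5; = 59; G_4 = 59−1 = 58
step 4: 58 = 6·9 + 4; sub 10 for 9: 6·10 + 4; = 64; G_5 = 64−1 = 63
step 5: 63 = 6·10 + 3; sub 11 for 10: 6·11 + 3; = 69; G_6 = 69−1 = 68

ω·6 + 3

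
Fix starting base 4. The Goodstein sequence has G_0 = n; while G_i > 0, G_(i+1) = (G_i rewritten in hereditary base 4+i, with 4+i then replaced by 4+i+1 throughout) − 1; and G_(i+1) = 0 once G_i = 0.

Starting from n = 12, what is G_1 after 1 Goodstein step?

12 —HB4→ 3·4 —bump→ 3·5 = 15 —(−1)→ 14
14 —HB5→ 2·5 + 4 —bump→ 2·6 + 4 = 16 —(−1)→ 15

14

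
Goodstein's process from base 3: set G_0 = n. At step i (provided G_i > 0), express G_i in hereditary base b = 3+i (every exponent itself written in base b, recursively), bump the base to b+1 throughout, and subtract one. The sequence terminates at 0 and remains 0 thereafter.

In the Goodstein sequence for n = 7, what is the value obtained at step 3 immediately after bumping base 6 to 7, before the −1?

10

G_0=7  [base 3] 2·3 + 1  →[3↦4]→  2·4 + 1 = 9  −1 ⇒ G_1=8
G_1=8  [base 4] 2·4  →[4↦5]→  2·5 = 10  −1 ⇒ G_2=9
G_2=9  [base 5] 5 + 4  →[5↦6]→  6 + 4 = 10  −1 ⇒ G_3=9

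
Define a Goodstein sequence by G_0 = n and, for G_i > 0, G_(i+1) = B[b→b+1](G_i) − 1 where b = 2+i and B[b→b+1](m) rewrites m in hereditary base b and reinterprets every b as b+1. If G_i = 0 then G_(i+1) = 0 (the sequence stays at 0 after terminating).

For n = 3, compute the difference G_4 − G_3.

-1

i=0: 3 = 2 + 1 (b=2); 2→3: 3 + 1 = 4; 4−1 = 3
i=1: 3 = 3 (b=3); 3→4: 4 = 4; 4−1 = 3
i=2: 3 = 3 (b=4); 4→5: 3 = 3; 3−1 = 2
i=3: 2 = 2 (b=5); 5→6: 2 = 2; 2−1 = 1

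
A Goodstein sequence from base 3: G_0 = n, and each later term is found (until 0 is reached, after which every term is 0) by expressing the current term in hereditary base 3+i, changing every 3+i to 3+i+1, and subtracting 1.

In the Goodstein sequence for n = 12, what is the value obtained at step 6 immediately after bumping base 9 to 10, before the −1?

76

[0] 12 ≡ 3^2 + 3 (base 3). Lift 4: 20. −1: 19.
[1] 19 ≡ 4^2 + 3 (base 4). Lift 5: 28. −1: 27.
[2] 27 ≡ 5^2 + 2 (base 5). Lift 6: 38. −1: 37.
[3] 37 ≡ 6^2 + 1 (base 6). Lift 7: 50. −1: 49.
[4] 49 ≡ 7^2 (base 7). Lift 8: 64. −1: 63.
[5] 63 ≡ 7·8 + 7 (base 8). Lift 9: 70. −1: 69.
[6] 69 ≡ 7·9 + 6 (base 9). Lift 10: 76. −1: 75.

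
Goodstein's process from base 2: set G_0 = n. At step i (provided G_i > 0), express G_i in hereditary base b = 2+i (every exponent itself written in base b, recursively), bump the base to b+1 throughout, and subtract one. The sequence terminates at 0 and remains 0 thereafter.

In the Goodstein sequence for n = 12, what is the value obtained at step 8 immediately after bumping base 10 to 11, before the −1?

3138428376975

base 2: 12 = 2^(2 + 1) + 2^2; at 3: 3^(3 + 1) + 3^3 = 108; next = 107
base 3: 107 = 3^(3 + 1) + 2·3^2 + 2·3 + 2; at 4: 4^(4 + 1) + 2·4^2 + 2·4 + 2 = 1066; next = 1065
base 4: 1065 = 4^(4 + 1) + 2·4^2 + 2·4 + 1; at 5: 5^(5 + 1) + 2·5^2 + 2·5 + 1 = 15686; next = 15685
base 5: 15685 = 5^(5 + 1) + 2·5^2 + 2·5; at 6: 6^(6 + 1) + 2·6^2 + 2·6 = 280020; next = 280019
base 6: 280019 = 6^(6 + 1) + 2·6^2 + 6 + 5; at 7: 7^(7 + 1) + 2·7^2 + 7 + 5 = 5764911; next = 5764910
base 7: 5764910 = 7^(7 + 1) + 2·7^2 + 7 + 4; at 8: 8^(8 + 1) + 2·8^2 + 8 + 4 = 134217868; next = 134217867
base 8: 134217867 = 8^(8 + 1) + 2·8^2 + 8 + 3; at 9: 9^(9 + 1) + 2·9^2 + 9 + 3 = 3486784575; next = 3486784574
base 9: 3486784574 = 9^(9 + 1) + 2·9^2 + 9 + 2; at 10: 10^(10 + 1) + 2·10^2 + 10 + 2 = 100000000212; next = 100000000211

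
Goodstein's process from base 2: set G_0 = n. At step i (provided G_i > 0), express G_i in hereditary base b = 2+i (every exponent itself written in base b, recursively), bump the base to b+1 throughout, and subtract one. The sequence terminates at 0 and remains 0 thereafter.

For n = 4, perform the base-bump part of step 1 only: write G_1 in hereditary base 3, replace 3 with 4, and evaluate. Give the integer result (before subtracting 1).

42

4 —HB2→ 2^2 —bump→ 3^3 = 27 —(−1)→ 26
26 —HB3→ 2·3^2 + 2·3 + 2 —bump→ 2·4^2 + 2·4 + 2 = 42 —(−1)→ 41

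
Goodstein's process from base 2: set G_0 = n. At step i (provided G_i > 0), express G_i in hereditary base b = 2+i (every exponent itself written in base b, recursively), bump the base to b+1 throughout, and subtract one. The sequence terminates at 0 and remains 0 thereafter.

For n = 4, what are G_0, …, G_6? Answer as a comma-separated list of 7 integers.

4, 26, 41, 60, 83, 109, 139

(0) 4|_2 = 2^2 ↦ 3^3|_3 = 27 ⇒ 26
(1) 26|_3 = 2·3^2 + 2·3 + 2 ↦ 2·4^2 + 2·4 + 2|_4 = 42 ⇒ 41
(2) 41|_4 = 2·4^2 + 2·4 + 1 ↦ 2·5^2 + 2·5 + 1|_5 = 61 ⇒ 60
(3) 60|_5 = 2·5^2 + 2·5 ↦ 2·6^2 + 2·6|_6 = 84 ⇒ 83
(4) 83|_6 = 2·6^2 + 6 + 5 ↦ 2·7^2 + 7 + 5|_7 = 110 ⇒ 109
(5) 109|_7 = 2·7^2 + 7 + 4 ↦ 2·8^2 + 8 + 4|_8 = 140 ⇒ 139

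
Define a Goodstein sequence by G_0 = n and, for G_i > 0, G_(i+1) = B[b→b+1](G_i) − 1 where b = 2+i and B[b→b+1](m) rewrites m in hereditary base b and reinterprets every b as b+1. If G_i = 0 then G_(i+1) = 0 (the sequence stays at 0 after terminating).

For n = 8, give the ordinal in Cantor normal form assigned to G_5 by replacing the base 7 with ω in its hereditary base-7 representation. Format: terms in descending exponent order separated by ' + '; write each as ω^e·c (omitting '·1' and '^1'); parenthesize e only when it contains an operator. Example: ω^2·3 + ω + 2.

step 0: 8 = 2^(2 + 1); sub 3 for 2: 3^(3 + 1); = 81; G_1 = 81−1 = 80
step 1: 80 = 2·3^3 + 2·3^2 + 2·3 + 2; sub 4 for 3: 2·4^4 + 2·4^2 + 2·4 + 2; = 554; G_2 = 554−1 = 553
step 2: 553 = 2·4^4 + 2·4^2 + 2·4 + 1; sub 5 for 4: 2·5^5 + 2·5^2 + 2·5 + 1; = 6311; G_3 = 6311−1 = 6310
step 3: 6310 = 2·5^5 + 2·5^2 + 2·5; sub 6 for 5: 2·6^6 + 2·6^2 + 2·6; = 93396; G_4 = 93396−1 = 93395
step 4: 93395 = 2·6^6 + 2·6^2 + 6 + 5; sub 7 for 6: 2·7^7 + 2·7^2 + 7 + 5; = 1647196; G_5 = 1647196−1 = 1647195
step 5: 1647195 = 2·7^7 + 2·7^2 + 7 + 4; sub 8 for 7: 2·8^8 + 2·8^2 + 8 + 4; = 33554572; G_6 = 33554572−1 = 33554571

ω^ω·2 + ω^2·2 + ω + 4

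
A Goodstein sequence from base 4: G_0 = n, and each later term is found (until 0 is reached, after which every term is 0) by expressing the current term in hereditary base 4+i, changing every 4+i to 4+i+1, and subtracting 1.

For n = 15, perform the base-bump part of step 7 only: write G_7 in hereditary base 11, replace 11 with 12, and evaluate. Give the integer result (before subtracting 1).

base 4: 15 = 3·4 + 3; at 5: 3·5 + 3 = 18; next = 17
base 5: 17 = 3·5 + 2; at 6: 3·6 + 2 = 20; next = 19
base 6: 19 = 3·6 + 1; at 7: 3·7 + 1 = 22; next = 21
base 7: 21 = 3·7; at 8: 3·8 = 24; next = 23
base 8: 23 = 2·8 + 7; at 9: 2·9 + 7 = 25; next = 24
base 9: 24 = 2·9 + 6; at 10: 2·10 + 6 = 26; next = 25
base 10: 25 = 2·10 + 5; at 11: 2·11 + 5 = 27; next = 26

28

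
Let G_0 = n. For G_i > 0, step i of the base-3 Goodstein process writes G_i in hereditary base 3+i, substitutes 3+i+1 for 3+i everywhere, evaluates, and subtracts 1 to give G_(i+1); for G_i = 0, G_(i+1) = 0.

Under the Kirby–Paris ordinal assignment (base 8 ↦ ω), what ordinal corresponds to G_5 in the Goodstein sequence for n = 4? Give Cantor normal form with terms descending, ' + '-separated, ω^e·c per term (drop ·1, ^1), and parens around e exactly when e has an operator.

1

step 0: 4 = 3 + 1; sub 4 for 3: 4 + 1; = 5; G_1 = 5−1 = 4
step 1: 4 = 4; sub 5 for 4: 5; = 5; G_2 = 5−1 = 4
step 2: 4 = 4; sub 6 for 5: 4; = 4; G_3 = 4−1 = 3
step 3: 3 = 3; sub 7 for 6: 3; = 3; G_4 = 3−1 = 2
step 4: 2 = 2; sub 8 for 7: 2; = 2; G_5 = 2−1 = 1
step 5: 1 = 1; sub 9 for 8: 1; = 1; G_6 = 1−1 = 0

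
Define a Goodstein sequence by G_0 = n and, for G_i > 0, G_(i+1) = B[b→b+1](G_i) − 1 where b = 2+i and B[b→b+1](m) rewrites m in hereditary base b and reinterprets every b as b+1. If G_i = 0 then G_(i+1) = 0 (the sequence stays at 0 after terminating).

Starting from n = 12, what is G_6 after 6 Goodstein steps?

134217867

step 0: 12 = 2^(2 + 1) + 2^2; sub 3 for 2: 3^(3 + 1) + 3^3; = 108; G_1 = 108−1 = 107
step 1: 107 = 3^(3 + 1) + 2·3^2 + 2·3 + 2; sub 4 for 3: 4^(4 + 1) + 2·4^2 + 2·4 + 2; = 1066; G_2 = 1066−1 = 1065
step 2: 1065 = 4^(4 + 1) + 2·4^2 + 2·4 + 1; sub 5 for 4: 5^(5 + 1) + 2·5^2 + 2·5 + 1; = 15686; G_3 = 15686−1 = 15685
step 3: 15685 = 5^(5 + 1) + 2·5^2 + 2·5; sub 6 for 5: 6^(6 + 1) + 2·6^2 + 2·6; = 280020; G_4 = 280020−1 = 280019
step 4: 280019 = 6^(6 + 1) + 2·6^2 + 6 + 5; sub 7 for 6: 7^(7 + 1) + 2·7^2 + 7 + 5; = 5764911; G_5 = 5764911−1 = 5764910
step 5: 5764910 = 7^(7 + 1) + 2·7^2 + 7 + 4; sub 8 for 7: 8^(8 + 1) + 2·8^2 + 8 + 4; = 134217868; G_6 = 134217868−1 = 134217867
step 6: 134217867 = 8^(8 + 1) + 2·8^2 + 8 + 3; sub 9 for 8: 9^(9 + 1) + 2·9^2 + 9 + 3; = 3486784575; G_7 = 3486784575−1 = 3486784574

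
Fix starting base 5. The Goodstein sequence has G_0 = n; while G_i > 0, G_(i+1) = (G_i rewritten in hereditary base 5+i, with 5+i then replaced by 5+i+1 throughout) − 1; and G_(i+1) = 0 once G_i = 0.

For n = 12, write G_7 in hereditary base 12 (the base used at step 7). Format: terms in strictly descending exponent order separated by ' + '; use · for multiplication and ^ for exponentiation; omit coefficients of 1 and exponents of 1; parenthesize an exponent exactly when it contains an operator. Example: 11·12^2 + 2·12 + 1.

(0) 12|_5 = 2·5 + 2 ↦ 2·6 + 2|_6 = 14 ⇒ 13
(1) 13|_6 = 2·6 + 1 ↦ 2·7 + 1|_7 = 15 ⇒ 14
(2) 14|_7 = 2·7 ↦ 2·8|_8 = 16 ⇒ 15
(3) 15|_8 = 8 + 7 ↦ 9 + 7|_9 = 16 ⇒ 15
(4) 15|_9 = 9 + 6 ↦ 10 + 6|_10 = 16 ⇒ 15
(5) 15|_10 = 10 + 5 ↦ 11 + 5|_11 = 16 ⇒ 15
(6) 15|_11 = 11 + 4 ↦ 12 + 4|_12 = 16 ⇒ 15
(7) 15|_12 = 12 + 3 ↦ 13 + 3|_13 = 16 ⇒ 15

12 + 3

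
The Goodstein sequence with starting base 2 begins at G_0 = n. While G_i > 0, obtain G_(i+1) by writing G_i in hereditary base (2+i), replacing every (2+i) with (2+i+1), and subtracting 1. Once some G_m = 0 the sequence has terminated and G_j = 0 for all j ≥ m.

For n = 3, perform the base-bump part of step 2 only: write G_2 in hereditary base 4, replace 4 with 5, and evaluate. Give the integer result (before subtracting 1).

i=0: 3 = 2 + 1 (b=2); 2→3: 3 + 1 = 4; 4−1 = 3
i=1: 3 = 3 (b=3); 3→4: 4 = 4; 4−1 = 3
i=2: 3 = 3 (b=4); 4→5: 3 = 3; 3−1 = 2

3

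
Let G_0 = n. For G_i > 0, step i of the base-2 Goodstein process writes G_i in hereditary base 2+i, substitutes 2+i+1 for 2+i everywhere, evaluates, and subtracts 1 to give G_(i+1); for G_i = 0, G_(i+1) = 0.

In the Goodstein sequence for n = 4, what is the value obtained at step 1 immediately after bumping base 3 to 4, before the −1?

step 0: 4 = 2^2; sub 3 for 2: 3^3; = 27; G_1 = 27−1 = 26
step 1: 26 = 2·3^2 + 2·3 + 2; sub 4 for 3: 2·4^2 + 2·4 + 2; = 42; G_2 = 42−1 = 41

42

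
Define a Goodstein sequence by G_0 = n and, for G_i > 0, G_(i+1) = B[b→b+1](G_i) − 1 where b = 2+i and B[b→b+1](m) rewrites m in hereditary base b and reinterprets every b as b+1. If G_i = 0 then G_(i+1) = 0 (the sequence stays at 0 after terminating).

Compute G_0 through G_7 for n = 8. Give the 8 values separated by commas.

i=0: 8 = 2^(2 + 1) (b=2); 2→3: 3^(3 + 1) = 81; 81−1 = 80
i=1: 80 = 2·3^3 + 2·3^2 + 2·3 + 2 (b=3); 3→4: 2·4^4 + 2·4^2 + 2·4 + 2 = 554; 554−1 = 553
i=2: 553 = 2·4^4 + 2·4^2 + 2·4 + 1 (b=4); 4→5: 2·5^5 + 2·5^2 + 2·5 + 1 = 6311; 6311−1 = 6310
i=3: 6310 = 2·5^5 + 2·5^2 + 2·5 (b=5); 5→6: 2·6^6 + 2·6^2 + 2·6 = 93396; 93396−1 = 93395
i=4: 93395 = 2·6^6 + 2·6^2 + 6 + 5 (b=6); 6→7: 2·7^7 + 2·7^2 + 7 + 5 = 1647196; 1647196−1 = 1647195
i=5: 1647195 = 2·7^7 + 2·7^2 + 7 + 4 (b=7); 7→8: 2·8^8 + 2·8^2 + 8 + 4 = 33554572; 33554572−1 = 33554571
i=6: 33554571 = 2·8^8 + 2·8^2 + 8 + 3 (b=8); 8→9: 2·9^9 + 2·9^2 + 9 + 3 = 774841152; 774841152−1 = 774841151

8, 80, 553, 6310, 93395, 1647195, 33554571, 774841151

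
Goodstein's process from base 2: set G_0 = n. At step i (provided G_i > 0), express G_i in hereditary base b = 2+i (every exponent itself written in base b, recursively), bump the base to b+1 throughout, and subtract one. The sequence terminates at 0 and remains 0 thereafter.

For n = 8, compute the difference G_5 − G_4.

step 0: 8 = 2^(2 + 1); sub 3 for 2: 3^(3 + 1); = 81; G_1 = 81−1 = 80
step 1: 80 = 2·3^3 + 2·3^2 + 2·3 + 2; sub 4 for 3: 2·4^4 + 2·4^2 + 2·4 + 2; = 554; G_2 = 554−1 = 553
step 2: 553 = 2·4^4 + 2·4^2 + 2·4 + 1; sub 5 for 4: 2·5^5 + 2·5^2 + 2·5 + 1; = 6311; G_3 = 6311−1 = 6310
step 3: 6310 = 2·5^5 + 2·5^2 + 2·5; sub 6 for 5: 2·6^6 + 2·6^2 + 2·6; = 93396; G_4 = 93396−1 = 93395
step 4: 93395 = 2·6^6 + 2·6^2 + 6 + 5; sub 7 for 6: 2·7^7 + 2·7^2 + 7 + 5; = 1647196; G_5 = 1647196−1 = 1647195

1553800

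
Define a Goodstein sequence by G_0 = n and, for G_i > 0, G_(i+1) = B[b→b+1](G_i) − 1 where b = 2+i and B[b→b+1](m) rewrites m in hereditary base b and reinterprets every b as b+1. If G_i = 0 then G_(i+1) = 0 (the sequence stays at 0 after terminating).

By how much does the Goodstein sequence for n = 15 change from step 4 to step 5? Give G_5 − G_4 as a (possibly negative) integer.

6261751

G_0 = 15. HB_2(15) = 2^(2 + 1) + 2^2 + 2 + 1. Bump = 112. G_1 = 111.
G_1 = 111. HB_3(111) = 3^(3 + 1) + 3^3 + 3. Bump = 1284. G_2 = 1283.
G_2 = 1283. HB_4(1283) = 4^(4 + 1) + 4^4 + 3. Bump = 18753. G_3 = 18752.
G_3 = 18752. HB_5(18752) = 5^(5 + 1) + 5^5 + 2. Bump = 326594. G_4 = 326593.
G_4 = 326593. HB_6(326593) = 6^(6 + 1) + 6^6 + 1. Bump = 6588345. G_5 = 6588344.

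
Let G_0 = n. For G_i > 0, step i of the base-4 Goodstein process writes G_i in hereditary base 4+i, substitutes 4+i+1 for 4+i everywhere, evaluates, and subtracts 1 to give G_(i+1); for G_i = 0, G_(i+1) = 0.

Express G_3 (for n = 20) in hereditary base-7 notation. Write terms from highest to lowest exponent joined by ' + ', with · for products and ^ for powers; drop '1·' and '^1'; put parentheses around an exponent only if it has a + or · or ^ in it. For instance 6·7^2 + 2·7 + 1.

20 —HB4→ 4^2 + 4 —bump→ 5^2 + 5 = 30 —(−1)→ 29
29 —HB5→ 5^2 + 4 —bump→ 6^2 + 4 = 40 —(−1)→ 39
39 —HB6→ 6^2 + 3 —bump→ 7^2 + 3 = 52 —(−1)→ 51
51 —HB7→ 7^2 + 2 —bump→ 8^2 + 2 = 66 —(−1)→ 65

7^2 + 2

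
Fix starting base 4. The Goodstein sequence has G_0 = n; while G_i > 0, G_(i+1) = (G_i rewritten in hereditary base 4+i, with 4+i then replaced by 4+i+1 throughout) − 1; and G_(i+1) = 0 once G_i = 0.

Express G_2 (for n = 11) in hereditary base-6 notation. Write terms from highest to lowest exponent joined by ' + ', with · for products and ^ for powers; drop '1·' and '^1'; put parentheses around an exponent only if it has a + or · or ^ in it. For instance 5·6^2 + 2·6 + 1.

2·6 + 1

i=0: 11 = 2·4 + 3 (b=4); 4→5: 2·5 + 3 = 13; 13−1 = 12
i=1: 12 = 2·5 + 2 (b=5); 5→6: 2·6 + 2 = 14; 14−1 = 13
i=2: 13 = 2·6 + 1 (b=6); 6→7: 2·7 + 1 = 15; 15−1 = 14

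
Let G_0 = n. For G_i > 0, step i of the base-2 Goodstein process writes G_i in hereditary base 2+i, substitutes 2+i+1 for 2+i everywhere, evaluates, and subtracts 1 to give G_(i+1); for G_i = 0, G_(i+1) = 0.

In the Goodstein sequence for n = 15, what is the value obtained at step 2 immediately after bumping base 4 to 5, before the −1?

18753

(0) 15|_2 = 2^(2 + 1) + 2^2 + 2 + 1 ↦ 3^(3 + 1) + 3^3 + 3 + 1|_3 = 112 ⇒ 111
(1) 111|_3 = 3^(3 + 1) + 3^3 + 3 ↦ 4^(4 + 1) + 4^4 + 4|_4 = 1284 ⇒ 1283
(2) 1283|_4 = 4^(4 + 1) + 4^4 + 3 ↦ 5^(5 + 1) + 5^5 + 3|_5 = 18753 ⇒ 18752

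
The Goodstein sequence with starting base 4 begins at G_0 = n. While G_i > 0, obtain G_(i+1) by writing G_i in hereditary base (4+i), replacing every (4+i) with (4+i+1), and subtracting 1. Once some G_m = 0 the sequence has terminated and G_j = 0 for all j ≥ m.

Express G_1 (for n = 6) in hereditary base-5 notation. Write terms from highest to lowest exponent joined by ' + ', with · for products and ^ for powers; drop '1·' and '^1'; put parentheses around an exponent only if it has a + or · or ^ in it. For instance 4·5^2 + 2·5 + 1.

5 + 1

base 4: 6 = 4 + 2; at 5: 5 + 2 = 7; next = 6
base 5: 6 = 5 + 1; at 6: 6 + 1 = 7; next = 6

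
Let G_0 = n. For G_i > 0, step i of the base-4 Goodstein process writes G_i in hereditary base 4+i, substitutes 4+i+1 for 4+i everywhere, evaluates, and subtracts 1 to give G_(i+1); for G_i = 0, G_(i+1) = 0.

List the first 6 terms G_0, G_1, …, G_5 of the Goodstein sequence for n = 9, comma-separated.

9, 10, 11, 11, 11, 11

step 0: 9 = 2·4 + 1; sub 5 for 4: 2·5 + 1; = 11; G_1 = 11−1 = 10
step 1: 10 = 2·5; sub 6 for 5: 2·6; = 12; G_2 = 12−1 = 11
step 2: 11 = 6 + 5; sub 7 for 6: 7 + 5; = 12; G_3 = 12−1 = 11
step 3: 11 = 7 + 4; sub 8 for 7: 8 + 4; = 12; G_4 = 12−1 = 11
step 4: 11 = 8 + 3; sub 9 for 8: 9 + 3; = 12; G_5 = 12−1 = 11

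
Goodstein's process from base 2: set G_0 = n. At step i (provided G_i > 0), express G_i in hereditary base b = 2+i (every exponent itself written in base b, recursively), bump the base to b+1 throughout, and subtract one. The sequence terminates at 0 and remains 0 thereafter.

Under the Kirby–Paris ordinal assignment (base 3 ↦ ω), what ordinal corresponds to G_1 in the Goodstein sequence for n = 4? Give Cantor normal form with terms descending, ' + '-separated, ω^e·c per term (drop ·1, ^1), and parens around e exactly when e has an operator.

ω^2·2 + ω·2 + 2

4 —HB2→ 2^2 —bump→ 3^3 = 27 —(−1)→ 26
26 —HB3→ 2·3^2 + 2·3 + 2 —bump→ 2·4^2 + 2·4 + 2 = 42 —(−1)→ 41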